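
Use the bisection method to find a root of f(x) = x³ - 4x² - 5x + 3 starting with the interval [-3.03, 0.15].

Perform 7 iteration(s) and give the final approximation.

f(x) = x³ - 4x² - 5x + 3
Initial interval: [-3.03, 0.15]

Iteration 1:
  c_1 = (-3.030000 + 0.150000)/2 = -1.440000
  f(c_1) = f(-1.440000) = -1.080384
  f(a) × f(c) ≥ 0, new interval: [-1.440000, 0.150000]
Iteration 2:
  c_2 = (-1.440000 + 0.150000)/2 = -0.645000
  f(c_2) = f(-0.645000) = 4.292564
  f(a) × f(c) < 0, new interval: [-1.440000, -0.645000]
Iteration 3:
  c_3 = (-1.440000 + (-0.645000))/2 = -1.042500
  f(c_3) = f(-1.042500) = 2.732279
  f(a) × f(c) < 0, new interval: [-1.440000, -1.042500]
Iteration 4:
  c_4 = (-1.440000 + (-1.042500))/2 = -1.241250
  f(c_4) = f(-1.241250) = 1.131048
  f(a) × f(c) < 0, new interval: [-1.440000, -1.241250]
Iteration 5:
  c_5 = (-1.440000 + (-1.241250))/2 = -1.340625
  f(c_5) = f(-1.340625) = 0.104551
  f(a) × f(c) < 0, new interval: [-1.440000, -1.340625]
Iteration 6:
  c_6 = (-1.440000 + (-1.340625))/2 = -1.390312
  f(c_6) = f(-1.390312) = -0.467744
  f(a) × f(c) ≥ 0, new interval: [-1.390312, -1.340625]
Iteration 7:
  c_7 = (-1.390312 + (-1.340625))/2 = -1.365469
  f(c_7) = f(-1.365469) = -0.176599
  f(a) × f(c) ≥ 0, new interval: [-1.365469, -1.340625]

After 7 iteration(s), the approximation is c_7 = -1.365469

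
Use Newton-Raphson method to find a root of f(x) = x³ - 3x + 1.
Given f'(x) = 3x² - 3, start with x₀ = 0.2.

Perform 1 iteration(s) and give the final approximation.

f(x) = x³ - 3x + 1
f'(x) = 3x² - 3
x₀ = 0.2

Newton-Raphson formula: x_{n+1} = x_n - f(x_n)/f'(x_n)

Iteration 1:
  f(0.200000) = 0.408000
  f'(0.200000) = -2.880000
  x_1 = 0.200000 - 0.408000/(-2.880000) = 0.341667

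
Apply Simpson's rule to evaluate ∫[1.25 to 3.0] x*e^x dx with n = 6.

f(x) = x*e^x
a = 1.25, b = 3.0, n = 6
h = (b - a)/n = 0.291667

Simpson's rule: (h/3)[f(x₀) + 4f(x₁) + 2f(x₂) + ... + f(xₙ)]

x_0 = 1.2500, f(x_0) = 4.362929, coefficient = 1
x_1 = 1.5417, f(x_1) = 7.203239, coefficient = 4
x_2 = 1.8333, f(x_2) = 11.466952, coefficient = 2
x_3 = 2.1250, f(x_3) = 17.792407, coefficient = 4
x_4 = 2.4167, f(x_4) = 27.087053, coefficient = 2
x_5 = 2.7083, f(x_5) = 40.636504, coefficient = 4
x_6 = 3.0000, f(x_6) = 60.256611, coefficient = 1

I ≈ (0.291667/3) × 404.256147 = 39.302681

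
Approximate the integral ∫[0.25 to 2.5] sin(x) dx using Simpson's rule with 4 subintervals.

f(x) = sin(x)
a = 0.25, b = 2.5, n = 4
h = (b - a)/n = 0.562500

Simpson's rule: (h/3)[f(x₀) + 4f(x₁) + 2f(x₂) + ... + f(xₙ)]

x_0 = 0.2500, f(x_0) = 0.247404, coefficient = 1
x_1 = 0.8125, f(x_1) = 0.726009, coefficient = 4
x_2 = 1.3750, f(x_2) = 0.980893, coefficient = 2
x_3 = 1.9375, f(x_3) = 0.933514, coefficient = 4
x_4 = 2.5000, f(x_4) = 0.598472, coefficient = 1

I ≈ (0.562500/3) × 9.445754 = 1.771079
Exact value: 1.770056
Error: 0.001023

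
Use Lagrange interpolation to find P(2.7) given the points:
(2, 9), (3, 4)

Lagrange interpolation formula:
P(x) = Σ yᵢ × Lᵢ(x)
where Lᵢ(x) = Π_{j≠i} (x - xⱼ)/(xᵢ - xⱼ)

L_0(2.7) = (2.7 - 3)/(2 - 3) = 0.300000
L_1(2.7) = (2.7 - 2)/(3 - 2) = 0.700000

P(2.7) = 9×L_0(2.7) + 4×L_1(2.7)
P(2.7) = 5.500000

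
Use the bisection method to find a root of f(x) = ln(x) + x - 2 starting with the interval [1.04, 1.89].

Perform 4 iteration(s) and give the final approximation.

f(x) = ln(x) + x - 2
Initial interval: [1.04, 1.89]

Iteration 1:
  c_1 = (1.040000 + 1.890000)/2 = 1.465000
  f(c_1) = f(1.465000) = -0.153145
  f(a) × f(c) ≥ 0, new interval: [1.465000, 1.890000]
Iteration 2:
  c_2 = (1.465000 + 1.890000)/2 = 1.677500
  f(c_2) = f(1.677500) = 0.194805
  f(a) × f(c) < 0, new interval: [1.465000, 1.677500]
Iteration 3:
  c_3 = (1.465000 + 1.677500)/2 = 1.571250
  f(c_3) = f(1.571250) = 0.023121
  f(a) × f(c) < 0, new interval: [1.465000, 1.571250]
Iteration 4:
  c_4 = (1.465000 + 1.571250)/2 = 1.518125
  f(c_4) = f(1.518125) = -0.064399
  f(a) × f(c) ≥ 0, new interval: [1.518125, 1.571250]

After 4 iteration(s), the approximation is c_4 = 1.518125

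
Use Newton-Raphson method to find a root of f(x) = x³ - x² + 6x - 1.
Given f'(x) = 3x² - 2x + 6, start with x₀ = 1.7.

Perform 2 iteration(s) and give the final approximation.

f(x) = x³ - x² + 6x - 1
f'(x) = 3x² - 2x + 6
x₀ = 1.7

Newton-Raphson formula: x_{n+1} = x_n - f(x_n)/f'(x_n)

Iteration 1:
  f(1.700000) = 11.223000
  f'(1.700000) = 11.270000
  x_1 = 1.700000 - 11.223000/11.270000 = 0.704170
Iteration 2:
  f(0.704170) = 3.078333
  f'(0.704170) = 6.079227
  x_2 = 0.704170 - 3.078333/6.079227 = 0.197801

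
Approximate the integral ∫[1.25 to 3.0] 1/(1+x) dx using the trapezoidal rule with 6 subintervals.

f(x) = 1/(1+x)
a = 1.25, b = 3.0, n = 6
h = (b - a)/n = 0.291667

Trapezoidal rule: (h/2)[f(x₀) + 2f(x₁) + 2f(x₂) + ... + f(xₙ)]

x_0 = 1.2500, f(x_0) = 0.444444, coefficient = 1
x_1 = 1.5417, f(x_1) = 0.393443, coefficient = 2
x_2 = 1.8333, f(x_2) = 0.352941, coefficient = 2
x_3 = 2.1250, f(x_3) = 0.320000, coefficient = 2
x_4 = 2.4167, f(x_4) = 0.292683, coefficient = 2
x_5 = 2.7083, f(x_5) = 0.269663, coefficient = 2
x_6 = 3.0000, f(x_6) = 0.250000, coefficient = 1

I ≈ (0.291667/2) × 3.951904 = 0.576319
Exact value: 0.575364
Error: 0.000955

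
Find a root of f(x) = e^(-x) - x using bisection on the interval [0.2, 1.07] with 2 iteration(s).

f(x) = e^(-x) - x
Initial interval: [0.2, 1.07]

Iteration 1:
  c_1 = (0.200000 + 1.070000)/2 = 0.635000
  f(c_1) = f(0.635000) = -0.105065
  f(a) × f(c) < 0, new interval: [0.200000, 0.635000]
Iteration 2:
  c_2 = (0.200000 + 0.635000)/2 = 0.417500
  f(c_2) = f(0.417500) = 0.241191
  f(a) × f(c) ≥ 0, new interval: [0.417500, 0.635000]

After 2 iteration(s), the approximation is c_2 = 0.417500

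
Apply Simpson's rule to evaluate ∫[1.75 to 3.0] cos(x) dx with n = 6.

f(x) = cos(x)
a = 1.75, b = 3.0, n = 6
h = (b - a)/n = 0.208333

Simpson's rule: (h/3)[f(x₀) + 4f(x₁) + 2f(x₂) + ... + f(xₙ)]

x_0 = 1.7500, f(x_0) = -0.178246, coefficient = 1
x_1 = 1.9583, f(x_1) = -0.377909, coefficient = 4
x_2 = 2.1667, f(x_2) = -0.561229, coefficient = 2
x_3 = 2.3750, f(x_3) = -0.720278, coefficient = 4
x_4 = 2.5833, f(x_4) = -0.848178, coefficient = 2
x_5 = 2.7917, f(x_5) = -0.939398, coefficient = 4
x_6 = 3.0000, f(x_6) = -0.989992, coefficient = 1

I ≈ (0.208333/3) × -12.137397 = -0.842875
Exact value: -0.842866
Error: 0.000009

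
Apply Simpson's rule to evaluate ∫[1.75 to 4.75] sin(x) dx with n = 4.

f(x) = sin(x)
a = 1.75, b = 4.75, n = 4
h = (b - a)/n = 0.750000

Simpson's rule: (h/3)[f(x₀) + 4f(x₁) + 2f(x₂) + ... + f(xₙ)]

x_0 = 1.7500, f(x_0) = 0.983986, coefficient = 1
x_1 = 2.5000, f(x_1) = 0.598472, coefficient = 4
x_2 = 3.2500, f(x_2) = -0.108195, coefficient = 2
x_3 = 4.0000, f(x_3) = -0.756802, coefficient = 4
x_4 = 4.7500, f(x_4) = -0.999293, coefficient = 1

I ≈ (0.750000/3) × -0.865019 = -0.216255
Exact value: -0.215848
Error: 0.000406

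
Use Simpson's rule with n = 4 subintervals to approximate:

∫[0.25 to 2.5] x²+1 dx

f(x) = x²+1
a = 0.25, b = 2.5, n = 4
h = (b - a)/n = 0.562500

Simpson's rule: (h/3)[f(x₀) + 4f(x₁) + 2f(x₂) + ... + f(xₙ)]

x_0 = 0.2500, f(x_0) = 1.062500, coefficient = 1
x_1 = 0.8125, f(x_1) = 1.660156, coefficient = 4
x_2 = 1.3750, f(x_2) = 2.890625, coefficient = 2
x_3 = 1.9375, f(x_3) = 4.753906, coefficient = 4
x_4 = 2.5000, f(x_4) = 7.250000, coefficient = 1

I ≈ (0.562500/3) × 39.750000 = 7.453125
Exact value: 7.453125
Error: 0.000000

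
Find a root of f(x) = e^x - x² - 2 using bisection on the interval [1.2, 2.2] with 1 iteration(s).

f(x) = e^x - x² - 2
Initial interval: [1.2, 2.2]

Iteration 1:
  c_1 = (1.200000 + 2.200000)/2 = 1.700000
  f(c_1) = f(1.700000) = 0.583947
  f(a) × f(c) < 0, new interval: [1.200000, 1.700000]

After 1 iteration(s), the approximation is c_1 = 1.700000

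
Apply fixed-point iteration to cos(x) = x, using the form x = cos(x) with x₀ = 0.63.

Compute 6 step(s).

Equation: cos(x) = x
Fixed-point form: x = cos(x)
x₀ = 0.63

x_1 = g(0.630000) = 0.808028
x_2 = g(0.808028) = 0.690926
x_3 = g(0.690926) = 0.770656
x_4 = g(0.770656) = 0.717454
x_5 = g(0.717454) = 0.753482
x_6 = g(0.753482) = 0.729311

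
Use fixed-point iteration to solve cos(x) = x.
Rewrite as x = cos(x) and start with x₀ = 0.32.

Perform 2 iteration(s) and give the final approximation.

Equation: cos(x) = x
Fixed-point form: x = cos(x)
x₀ = 0.32

x_1 = g(0.320000) = 0.949235
x_2 = g(0.949235) = 0.582305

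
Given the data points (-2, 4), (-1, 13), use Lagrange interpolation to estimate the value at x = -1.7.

Lagrange interpolation formula:
P(x) = Σ yᵢ × Lᵢ(x)
where Lᵢ(x) = Π_{j≠i} (x - xⱼ)/(xᵢ - xⱼ)

L_0(-1.7) = (-1.7 - (-1))/(-2 - (-1)) = 0.700000
L_1(-1.7) = (-1.7 - (-2))/(-1 - (-2)) = 0.300000

P(-1.7) = 4×L_0(-1.7) + 13×L_1(-1.7)
P(-1.7) = 6.700000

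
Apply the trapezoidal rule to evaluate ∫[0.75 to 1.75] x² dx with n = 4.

f(x) = x²
a = 0.75, b = 1.75, n = 4
h = (b - a)/n = 0.250000

Trapezoidal rule: (h/2)[f(x₀) + 2f(x₁) + 2f(x₂) + ... + f(xₙ)]

x_0 = 0.7500, f(x_0) = 0.562500, coefficient = 1
x_1 = 1.0000, f(x_1) = 1.000000, coefficient = 2
x_2 = 1.2500, f(x_2) = 1.562500, coefficient = 2
x_3 = 1.5000, f(x_3) = 2.250000, coefficient = 2
x_4 = 1.7500, f(x_4) = 3.062500, coefficient = 1

I ≈ (0.250000/2) × 13.250000 = 1.656250
Exact value: 1.645833
Error: 0.010417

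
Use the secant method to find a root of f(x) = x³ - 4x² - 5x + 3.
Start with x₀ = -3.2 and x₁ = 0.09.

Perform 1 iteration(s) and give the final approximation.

f(x) = x³ - 4x² - 5x + 3
x₀ = -3.2, x₁ = 0.09

Secant formula: x_{n+1} = x_n - f(x_n)(x_n - x_{n-1})/(f(x_n) - f(x_{n-1}))

Iteration 1:
  f(-3.200000) = -54.728000
  f(0.090000) = 2.518329
  x_2 = 0.090000 - 2.518329×(0.090000 - (-3.200000))/(2.518329 - (-54.728000))
       = -0.054731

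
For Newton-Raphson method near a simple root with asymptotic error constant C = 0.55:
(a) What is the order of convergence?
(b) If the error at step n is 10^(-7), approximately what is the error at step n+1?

(a) Newton-Raphson has quadratic (order 2) convergence near simple roots.
    This means |e_{n+1}| ≈ C|e_n|².

(b) With |e_n| = 10^(-7) and C = 0.55:
    |e_{n+1}| ≈ 0.55 × (10^(-7))² = 0.55 × 10^(-14)

(a) 2 (quadratic); (b) |e_{n+1}| ≈ 5.500e-15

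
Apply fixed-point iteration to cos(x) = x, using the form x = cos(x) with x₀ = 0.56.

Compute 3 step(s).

Equation: cos(x) = x
Fixed-point form: x = cos(x)
x₀ = 0.56

x_1 = g(0.560000) = 0.847255
x_2 = g(0.847255) = 0.662043
x_3 = g(0.662043) = 0.788738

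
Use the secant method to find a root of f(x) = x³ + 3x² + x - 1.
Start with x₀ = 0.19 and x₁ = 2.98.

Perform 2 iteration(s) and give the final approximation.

f(x) = x³ + 3x² + x - 1
x₀ = 0.19, x₁ = 2.98

Secant formula: x_{n+1} = x_n - f(x_n)(x_n - x_{n-1})/(f(x_n) - f(x_{n-1}))

Iteration 1:
  f(0.190000) = -0.694841
  f(2.980000) = 55.084792
  x_2 = 2.980000 - 55.084792×(2.980000 - 0.190000)/(55.084792 - (-0.694841))
       = 0.224755
Iteration 2:
  f(2.980000) = 55.084792
  f(0.224755) = -0.612348
  x_3 = 0.224755 - (-0.612348)×(0.224755 - 2.980000)/(-0.612348 - 55.084792)
       = 0.255047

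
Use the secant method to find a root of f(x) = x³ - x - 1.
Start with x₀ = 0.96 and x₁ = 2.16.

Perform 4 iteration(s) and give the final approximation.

f(x) = x³ - x - 1
x₀ = 0.96, x₁ = 2.16

Secant formula: x_{n+1} = x_n - f(x_n)(x_n - x_{n-1})/(f(x_n) - f(x_{n-1}))

Iteration 1:
  f(0.960000) = -1.075264
  f(2.160000) = 6.917696
  x_2 = 2.160000 - 6.917696×(2.160000 - 0.960000)/(6.917696 - (-1.075264))
       = 1.121432
Iteration 2:
  f(2.160000) = 6.917696
  f(1.121432) = -0.711109
  x_3 = 1.121432 - (-0.711109)×(1.121432 - 2.160000)/(-0.711109 - 6.917696)
       = 1.218240
Iteration 3:
  f(1.121432) = -0.711109
  f(1.218240) = -0.410238
  x_4 = 1.218240 - (-0.410238)×(1.218240 - 1.121432)/(-0.410238 - (-0.711109))
       = 1.350239
Iteration 4:
  f(1.218240) = -0.410238
  f(1.350239) = 0.111444
  x_5 = 1.350239 - 0.111444×(1.350239 - 1.218240)/(0.111444 - (-0.410238))
       = 1.322041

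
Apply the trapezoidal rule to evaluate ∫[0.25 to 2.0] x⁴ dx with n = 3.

f(x) = x⁴
a = 0.25, b = 2.0, n = 3
h = (b - a)/n = 0.583333

Trapezoidal rule: (h/2)[f(x₀) + 2f(x₁) + 2f(x₂) + ... + f(xₙ)]

x_0 = 0.2500, f(x_0) = 0.003906, coefficient = 1
x_1 = 0.8333, f(x_1) = 0.482253, coefficient = 2
x_2 = 1.4167, f(x_2) = 4.027826, coefficient = 2
x_3 = 2.0000, f(x_3) = 16.000000, coefficient = 1

I ≈ (0.583333/2) × 25.024064 = 7.298685
Exact value: 6.399805
Error: 0.898881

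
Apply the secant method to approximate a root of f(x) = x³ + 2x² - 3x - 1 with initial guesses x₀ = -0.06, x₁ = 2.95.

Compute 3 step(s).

f(x) = x³ + 2x² - 3x - 1
x₀ = -0.06, x₁ = 2.95

Secant formula: x_{n+1} = x_n - f(x_n)(x_n - x_{n-1})/(f(x_n) - f(x_{n-1}))

Iteration 1:
  f(-0.060000) = -0.813016
  f(2.950000) = 33.227375
  x_2 = 2.950000 - 33.227375×(2.950000 - (-0.060000))/(33.227375 - (-0.813016))
       = 0.011890
Iteration 2:
  f(2.950000) = 33.227375
  f(0.011890) = -1.035387
  x_3 = 0.011890 - (-1.035387)×(0.011890 - 2.950000)/(-1.035387 - 33.227375)
       = 0.100677
Iteration 3:
  f(0.011890) = -1.035387
  f(0.100677) = -1.280739
  x_4 = 0.100677 - (-1.280739)×(0.100677 - 0.011890)/(-1.280739 - (-1.035387))
       = -0.362789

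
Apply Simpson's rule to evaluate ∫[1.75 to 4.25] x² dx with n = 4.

f(x) = x²
a = 1.75, b = 4.25, n = 4
h = (b - a)/n = 0.625000

Simpson's rule: (h/3)[f(x₀) + 4f(x₁) + 2f(x₂) + ... + f(xₙ)]

x_0 = 1.7500, f(x_0) = 3.062500, coefficient = 1
x_1 = 2.3750, f(x_1) = 5.640625, coefficient = 4
x_2 = 3.0000, f(x_2) = 9.000000, coefficient = 2
x_3 = 3.6250, f(x_3) = 13.140625, coefficient = 4
x_4 = 4.2500, f(x_4) = 18.062500, coefficient = 1

I ≈ (0.625000/3) × 114.250000 = 23.802083
Exact value: 23.802083
Error: 0.000000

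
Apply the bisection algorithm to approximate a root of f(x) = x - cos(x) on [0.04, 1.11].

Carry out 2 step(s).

f(x) = x - cos(x)
Initial interval: [0.04, 1.11]

Iteration 1:
  c_1 = (0.040000 + 1.110000)/2 = 0.575000
  f(c_1) = f(0.575000) = -0.264192
  f(a) × f(c) ≥ 0, new interval: [0.575000, 1.110000]
Iteration 2:
  c_2 = (0.575000 + 1.110000)/2 = 0.842500
  f(c_2) = f(0.842500) = 0.176901
  f(a) × f(c) < 0, new interval: [0.575000, 0.842500]

After 2 iteration(s), the approximation is c_2 = 0.842500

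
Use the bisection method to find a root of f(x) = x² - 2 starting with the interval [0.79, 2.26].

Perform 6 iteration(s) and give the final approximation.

f(x) = x² - 2
Initial interval: [0.79, 2.26]

Iteration 1:
  c_1 = (0.790000 + 2.260000)/2 = 1.525000
  f(c_1) = f(1.525000) = 0.325625
  f(a) × f(c) < 0, new interval: [0.790000, 1.525000]
Iteration 2:
  c_2 = (0.790000 + 1.525000)/2 = 1.157500
  f(c_2) = f(1.157500) = -0.660194
  f(a) × f(c) ≥ 0, new interval: [1.157500, 1.525000]
Iteration 3:
  c_3 = (1.157500 + 1.525000)/2 = 1.341250
  f(c_3) = f(1.341250) = -0.201048
  f(a) × f(c) ≥ 0, new interval: [1.341250, 1.525000]
Iteration 4:
  c_4 = (1.341250 + 1.525000)/2 = 1.433125
  f(c_4) = f(1.433125) = 0.053847
  f(a) × f(c) < 0, new interval: [1.341250, 1.433125]
Iteration 5:
  c_5 = (1.341250 + 1.433125)/2 = 1.387188
  f(c_5) = f(1.387188) = -0.075711
  f(a) × f(c) ≥ 0, new interval: [1.387188, 1.433125]
Iteration 6:
  c_6 = (1.387188 + 1.433125)/2 = 1.410156
  f(c_6) = f(1.410156) = -0.011459
  f(a) × f(c) ≥ 0, new interval: [1.410156, 1.433125]

After 6 iteration(s), the approximation is c_6 = 1.410156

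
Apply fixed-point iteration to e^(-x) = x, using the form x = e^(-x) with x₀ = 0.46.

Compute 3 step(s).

Equation: e^(-x) = x
Fixed-point form: x = e^(-x)
x₀ = 0.46

x_1 = g(0.460000) = 0.631284
x_2 = g(0.631284) = 0.531909
x_3 = g(0.531909) = 0.587483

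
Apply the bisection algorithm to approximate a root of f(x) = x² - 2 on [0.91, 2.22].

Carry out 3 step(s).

f(x) = x² - 2
Initial interval: [0.91, 2.22]

Iteration 1:
  c_1 = (0.910000 + 2.220000)/2 = 1.565000
  f(c_1) = f(1.565000) = 0.449225
  f(a) × f(c) < 0, new interval: [0.910000, 1.565000]
Iteration 2:
  c_2 = (0.910000 + 1.565000)/2 = 1.237500
  f(c_2) = f(1.237500) = -0.468594
  f(a) × f(c) ≥ 0, new interval: [1.237500, 1.565000]
Iteration 3:
  c_3 = (1.237500 + 1.565000)/2 = 1.401250
  f(c_3) = f(1.401250) = -0.036498
  f(a) × f(c) ≥ 0, new interval: [1.401250, 1.565000]

After 3 iteration(s), the approximation is c_3 = 1.401250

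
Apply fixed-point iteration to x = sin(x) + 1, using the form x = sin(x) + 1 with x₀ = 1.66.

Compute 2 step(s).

Equation: x = sin(x) + 1
Fixed-point form: x = sin(x) + 1
x₀ = 1.66

x_1 = g(1.660000) = 1.996024
x_2 = g(1.996024) = 1.910945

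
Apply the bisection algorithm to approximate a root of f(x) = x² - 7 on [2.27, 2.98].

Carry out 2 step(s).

f(x) = x² - 7
Initial interval: [2.27, 2.98]

Iteration 1:
  c_1 = (2.270000 + 2.980000)/2 = 2.625000
  f(c_1) = f(2.625000) = -0.109375
  f(a) × f(c) ≥ 0, new interval: [2.625000, 2.980000]
Iteration 2:
  c_2 = (2.625000 + 2.980000)/2 = 2.802500
  f(c_2) = f(2.802500) = 0.854006
  f(a) × f(c) < 0, new interval: [2.625000, 2.802500]

After 2 iteration(s), the approximation is c_2 = 2.802500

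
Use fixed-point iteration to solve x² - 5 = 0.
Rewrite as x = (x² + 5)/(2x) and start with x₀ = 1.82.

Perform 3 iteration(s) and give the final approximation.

Equation: x² - 5 = 0
Fixed-point form: x = (x² + 5)/(2x)
x₀ = 1.82

x_1 = g(1.820000) = 2.283626
x_2 = g(2.283626) = 2.236563
x_3 = g(2.236563) = 2.236068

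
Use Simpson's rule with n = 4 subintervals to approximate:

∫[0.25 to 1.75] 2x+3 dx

f(x) = 2x+3
a = 0.25, b = 1.75, n = 4
h = (b - a)/n = 0.375000

Simpson's rule: (h/3)[f(x₀) + 4f(x₁) + 2f(x₂) + ... + f(xₙ)]

x_0 = 0.2500, f(x_0) = 3.500000, coefficient = 1
x_1 = 0.6250, f(x_1) = 4.250000, coefficient = 4
x_2 = 1.0000, f(x_2) = 5.000000, coefficient = 2
x_3 = 1.3750, f(x_3) = 5.750000, coefficient = 4
x_4 = 1.7500, f(x_4) = 6.500000, coefficient = 1

I ≈ (0.375000/3) × 60.000000 = 7.500000
Exact value: 7.500000
Error: 0.000000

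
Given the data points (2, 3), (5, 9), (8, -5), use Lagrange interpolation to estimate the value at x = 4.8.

Lagrange interpolation formula:
P(x) = Σ yᵢ × Lᵢ(x)
where Lᵢ(x) = Π_{j≠i} (x - xⱼ)/(xᵢ - xⱼ)

L_0(4.8) = (4.8 - 5)/(2 - 5) × (4.8 - 8)/(2 - 8) = 0.035556
L_1(4.8) = (4.8 - 2)/(5 - 2) × (4.8 - 8)/(5 - 8) = 0.995556
L_2(4.8) = (4.8 - 2)/(8 - 2) × (4.8 - 5)/(8 - 5) = -0.031111

P(4.8) = 3×L_0(4.8) + 9×L_1(4.8) + (-5)×L_2(4.8)
P(4.8) = 9.222222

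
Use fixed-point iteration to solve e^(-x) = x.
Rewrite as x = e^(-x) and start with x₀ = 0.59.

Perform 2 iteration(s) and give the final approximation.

Equation: e^(-x) = x
Fixed-point form: x = e^(-x)
x₀ = 0.59

x_1 = g(0.590000) = 0.554327
x_2 = g(0.554327) = 0.574459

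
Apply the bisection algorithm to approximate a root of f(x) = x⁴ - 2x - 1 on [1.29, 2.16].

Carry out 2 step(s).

f(x) = x⁴ - 2x - 1
Initial interval: [1.29, 2.16]

Iteration 1:
  c_1 = (1.290000 + 2.160000)/2 = 1.725000
  f(c_1) = f(1.725000) = 4.404344
  f(a) × f(c) < 0, new interval: [1.290000, 1.725000]
Iteration 2:
  c_2 = (1.290000 + 1.725000)/2 = 1.507500
  f(c_2) = f(1.507500) = 1.149512
  f(a) × f(c) < 0, new interval: [1.290000, 1.507500]

After 2 iteration(s), the approximation is c_2 = 1.507500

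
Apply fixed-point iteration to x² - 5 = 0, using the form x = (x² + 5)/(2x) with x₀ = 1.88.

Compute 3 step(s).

Equation: x² - 5 = 0
Fixed-point form: x = (x² + 5)/(2x)
x₀ = 1.88

x_1 = g(1.880000) = 2.269787
x_2 = g(2.269787) = 2.236318
x_3 = g(2.236318) = 2.236068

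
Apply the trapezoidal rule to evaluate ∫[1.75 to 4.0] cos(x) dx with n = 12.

f(x) = cos(x)
a = 1.75, b = 4.0, n = 12
h = (b - a)/n = 0.187500

Trapezoidal rule: (h/2)[f(x₀) + 2f(x₁) + 2f(x₂) + ... + f(xₙ)]

x_0 = 1.7500, f(x_0) = -0.178246, coefficient = 1
x_1 = 1.9375, f(x_1) = -0.358540, coefficient = 2
x_2 = 2.1250, f(x_2) = -0.526266, coefficient = 2
x_3 = 2.3125, f(x_3) = -0.675545, coefficient = 2
x_4 = 2.5000, f(x_4) = -0.801144, coefficient = 2
x_5 = 2.6875, f(x_5) = -0.898659, coefficient = 2
x_6 = 2.8750, f(x_6) = -0.964674, coefficient = 2
x_7 = 3.0625, f(x_7) = -0.996874, coefficient = 2
x_8 = 3.2500, f(x_8) = -0.994130, coefficient = 2
x_9 = 3.4375, f(x_9) = -0.956538, coefficient = 2
x_10 = 3.6250, f(x_10) = -0.885416, coefficient = 2
x_11 = 3.8125, f(x_11) = -0.783258, coefficient = 2
x_12 = 4.0000, f(x_12) = -0.653644, coefficient = 1

I ≈ (0.187500/2) × -18.513979 = -1.735685
Exact value: -1.740788
Error: 0.005103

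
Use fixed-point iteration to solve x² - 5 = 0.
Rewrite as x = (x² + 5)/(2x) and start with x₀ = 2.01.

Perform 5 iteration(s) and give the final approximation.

Equation: x² - 5 = 0
Fixed-point form: x = (x² + 5)/(2x)
x₀ = 2.01

x_1 = g(2.010000) = 2.248781
x_2 = g(2.248781) = 2.236104
x_3 = g(2.236104) = 2.236068
x_4 = g(2.236068) = 2.236068
x_5 = g(2.236068) = 2.236068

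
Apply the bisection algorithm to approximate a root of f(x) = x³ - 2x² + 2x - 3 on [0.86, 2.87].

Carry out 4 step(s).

f(x) = x³ - 2x² + 2x - 3
Initial interval: [0.86, 2.87]

Iteration 1:
  c_1 = (0.860000 + 2.870000)/2 = 1.865000
  f(c_1) = f(1.865000) = 0.260440
  f(a) × f(c) < 0, new interval: [0.860000, 1.865000]
Iteration 2:
  c_2 = (0.860000 + 1.865000)/2 = 1.362500
  f(c_2) = f(1.362500) = -1.458459
  f(a) × f(c) ≥ 0, new interval: [1.362500, 1.865000]
Iteration 3:
  c_3 = (1.362500 + 1.865000)/2 = 1.613750
  f(c_3) = f(1.613750) = -0.778368
  f(a) × f(c) ≥ 0, new interval: [1.613750, 1.865000]
Iteration 4:
  c_4 = (1.613750 + 1.865000)/2 = 1.739375
  f(c_4) = f(1.739375) = -0.309751
  f(a) × f(c) ≥ 0, new interval: [1.739375, 1.865000]

After 4 iteration(s), the approximation is c_4 = 1.739375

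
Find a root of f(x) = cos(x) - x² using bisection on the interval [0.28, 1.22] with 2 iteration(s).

f(x) = cos(x) - x²
Initial interval: [0.28, 1.22]

Iteration 1:
  c_1 = (0.280000 + 1.220000)/2 = 0.750000
  f(c_1) = f(0.750000) = 0.169189
  f(a) × f(c) ≥ 0, new interval: [0.750000, 1.220000]
Iteration 2:
  c_2 = (0.750000 + 1.220000)/2 = 0.985000
  f(c_2) = f(0.985000) = -0.417362
  f(a) × f(c) < 0, new interval: [0.750000, 0.985000]

After 2 iteration(s), the approximation is c_2 = 0.985000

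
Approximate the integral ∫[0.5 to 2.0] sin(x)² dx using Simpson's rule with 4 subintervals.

f(x) = sin(x)²
a = 0.5, b = 2.0, n = 4
h = (b - a)/n = 0.375000

Simpson's rule: (h/3)[f(x₀) + 4f(x₁) + 2f(x₂) + ... + f(xₙ)]

x_0 = 0.5000, f(x_0) = 0.229849, coefficient = 1
x_1 = 0.8750, f(x_1) = 0.589123, coefficient = 4
x_2 = 1.2500, f(x_2) = 0.900572, coefficient = 2
x_3 = 1.6250, f(x_3) = 0.997065, coefficient = 4
x_4 = 2.0000, f(x_4) = 0.826822, coefficient = 1

I ≈ (0.375000/3) × 9.202566 = 1.150321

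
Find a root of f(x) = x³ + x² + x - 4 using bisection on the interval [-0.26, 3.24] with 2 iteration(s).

f(x) = x³ + x² + x - 4
Initial interval: [-0.26, 3.24]

Iteration 1:
  c_1 = (-0.260000 + 3.240000)/2 = 1.490000
  f(c_1) = f(1.490000) = 3.018049
  f(a) × f(c) < 0, new interval: [-0.260000, 1.490000]
Iteration 2:
  c_2 = (-0.260000 + 1.490000)/2 = 0.615000
  f(c_2) = f(0.615000) = -2.774167
  f(a) × f(c) ≥ 0, new interval: [0.615000, 1.490000]

After 2 iteration(s), the approximation is c_2 = 0.615000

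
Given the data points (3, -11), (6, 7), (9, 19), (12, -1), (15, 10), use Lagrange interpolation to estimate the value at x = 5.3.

Lagrange interpolation formula:
P(x) = Σ yᵢ × Lᵢ(x)
where Lᵢ(x) = Π_{j≠i} (x - xⱼ)/(xᵢ - xⱼ)

L_0(5.3) = (5.3 - 6)/(3 - 6) × (5.3 - 9)/(3 - 9) × (5.3 - 12)/(3 - 12) × (5.3 - 15)/(3 - 15) = 0.086586
L_1(5.3) = (5.3 - 3)/(6 - 3) × (5.3 - 9)/(6 - 9) × (5.3 - 12)/(6 - 12) × (5.3 - 15)/(6 - 15) = 1.137994
L_2(5.3) = (5.3 - 3)/(9 - 3) × (5.3 - 6)/(9 - 6) × (5.3 - 12)/(9 - 12) × (5.3 - 15)/(9 - 15) = -0.322944
L_3(5.3) = (5.3 - 3)/(12 - 3) × (5.3 - 6)/(12 - 6) × (5.3 - 9)/(12 - 9) × (5.3 - 15)/(12 - 15) = 0.118895
L_4(5.3) = (5.3 - 3)/(15 - 3) × (5.3 - 6)/(15 - 6) × (5.3 - 9)/(15 - 9) × (5.3 - 12)/(15 - 12) = -0.020531

P(5.3) = (-11)×L_0(5.3) + 7×L_1(5.3) + 19×L_2(5.3) + (-1)×L_3(5.3) + 10×L_4(5.3)
P(5.3) = 0.553363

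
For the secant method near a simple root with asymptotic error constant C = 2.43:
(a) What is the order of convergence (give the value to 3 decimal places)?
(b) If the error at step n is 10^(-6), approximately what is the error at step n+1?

(a) Secant method has superlinear convergence with order φ = (1+√5)/2 ≈ 1.618.
    This means |e_{n+1}| ≈ C|e_n|^1.618.

(b) With |e_n| = 10^(-6) and C = 2.43:
    |e_{n+1}| ≈ 2.43 × (10^(-6))^1.618 = 2.43 × 10^(-9.71)

(a) ≈ 1.618 (golden ratio); (b) |e_{n+1}| ≈ 4.758e-10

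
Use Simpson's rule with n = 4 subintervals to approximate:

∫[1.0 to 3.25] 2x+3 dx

f(x) = 2x+3
a = 1.0, b = 3.25, n = 4
h = (b - a)/n = 0.562500

Simpson's rule: (h/3)[f(x₀) + 4f(x₁) + 2f(x₂) + ... + f(xₙ)]

x_0 = 1.0000, f(x_0) = 5.000000, coefficient = 1
x_1 = 1.5625, f(x_1) = 6.125000, coefficient = 4
x_2 = 2.1250, f(x_2) = 7.250000, coefficient = 2
x_3 = 2.6875, f(x_3) = 8.375000, coefficient = 4
x_4 = 3.2500, f(x_4) = 9.500000, coefficient = 1

I ≈ (0.562500/3) × 87.000000 = 16.312500
Exact value: 16.312500
Error: 0.000000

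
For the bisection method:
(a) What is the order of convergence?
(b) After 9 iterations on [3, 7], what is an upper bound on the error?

(a) Bisection has linear (order 1) convergence; the error is halved each step.

(b) Error bound = (b-a)/2^n = (7 - 3)/2^{9}
    = 4/2^{9}

(a) 1 (linear); (b) error ≤ 7.81e-03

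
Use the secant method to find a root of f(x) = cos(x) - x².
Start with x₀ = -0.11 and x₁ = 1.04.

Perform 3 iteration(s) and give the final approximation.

f(x) = cos(x) - x²
x₀ = -0.11, x₁ = 1.04

Secant formula: x_{n+1} = x_n - f(x_n)(x_n - x_{n-1})/(f(x_n) - f(x_{n-1}))

Iteration 1:
  f(-0.110000) = 0.981856
  f(1.040000) = -0.575380
  x_2 = 1.040000 - (-0.575380)×(1.040000 - (-0.110000))/(-0.575380 - 0.981856)
       = 0.615089
Iteration 2:
  f(1.040000) = -0.575380
  f(0.615089) = 0.438388
  x_3 = 0.615089 - 0.438388×(0.615089 - 1.040000)/(0.438388 - (-0.575380))
       = 0.798835
Iteration 3:
  f(0.615089) = 0.438388
  f(0.798835) = 0.059405
  x_4 = 0.798835 - 0.059405×(0.798835 - 0.615089)/(0.059405 - 0.438388)
       = 0.827637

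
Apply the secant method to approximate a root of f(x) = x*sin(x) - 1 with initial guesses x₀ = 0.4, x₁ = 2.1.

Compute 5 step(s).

f(x) = x*sin(x) - 1
x₀ = 0.4, x₁ = 2.1

Secant formula: x_{n+1} = x_n - f(x_n)(x_n - x_{n-1})/(f(x_n) - f(x_{n-1}))

Iteration 1:
  f(0.400000) = -0.844233
  f(2.100000) = 0.812740
  x_2 = 2.100000 - 0.812740×(2.100000 - 0.400000)/(0.812740 - (-0.844233))
       = 1.266155
Iteration 2:
  f(2.100000) = 0.812740
  f(1.266155) = 0.207855
  x_3 = 1.266155 - 0.207855×(1.266155 - 2.100000)/(0.207855 - 0.812740)
       = 0.979624
Iteration 3:
  f(1.266155) = 0.207855
  f(0.979624) = -0.186631
  x_4 = 0.979624 - (-0.186631)×(0.979624 - 1.266155)/(-0.186631 - 0.207855)
       = 1.115181
Iteration 4:
  f(0.979624) = -0.186631
  f(1.115181) = 0.001422
  x_5 = 1.115181 - 0.001422×(1.115181 - 0.979624)/(0.001422 - (-0.186631))
       = 1.114156
Iteration 5:
  f(1.115181) = 0.001422
  f(1.114156) = -0.000002
  x_6 = 1.114156 - (-0.000002)×(1.114156 - 1.115181)/(-0.000002 - 0.001422)
       = 1.114157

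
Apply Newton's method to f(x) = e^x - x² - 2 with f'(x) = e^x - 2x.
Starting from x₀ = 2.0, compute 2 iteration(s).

f(x) = e^x - x² - 2
f'(x) = e^x - 2x
x₀ = 2.0

Newton-Raphson formula: x_{n+1} = x_n - f(x_n)/f'(x_n)

Iteration 1:
  f(2.000000) = 1.389056
  f'(2.000000) = 3.389056
  x_1 = 2.000000 - 1.389056/3.389056 = 1.590135
Iteration 2:
  f(1.590135) = 0.375881
  f'(1.590135) = 1.724140
  x_2 = 1.590135 - 0.375881/1.724140 = 1.372124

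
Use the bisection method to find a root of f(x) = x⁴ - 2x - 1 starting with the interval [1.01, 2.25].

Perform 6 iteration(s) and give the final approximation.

f(x) = x⁴ - 2x - 1
Initial interval: [1.01, 2.25]

Iteration 1:
  c_1 = (1.010000 + 2.250000)/2 = 1.630000
  f(c_1) = f(1.630000) = 2.799118
  f(a) × f(c) < 0, new interval: [1.010000, 1.630000]
Iteration 2:
  c_2 = (1.010000 + 1.630000)/2 = 1.320000
  f(c_2) = f(1.320000) = -0.604042
  f(a) × f(c) ≥ 0, new interval: [1.320000, 1.630000]
Iteration 3:
  c_3 = (1.320000 + 1.630000)/2 = 1.475000
  f(c_3) = f(1.475000) = 0.783344
  f(a) × f(c) < 0, new interval: [1.320000, 1.475000]
Iteration 4:
  c_4 = (1.320000 + 1.475000)/2 = 1.397500
  f(c_4) = f(1.397500) = 0.019233
  f(a) × f(c) < 0, new interval: [1.320000, 1.397500]
Iteration 5:
  c_5 = (1.320000 + 1.397500)/2 = 1.358750
  f(c_5) = f(1.358750) = -0.309040
  f(a) × f(c) ≥ 0, new interval: [1.358750, 1.397500]
Iteration 6:
  c_6 = (1.358750 + 1.397500)/2 = 1.378125
  f(c_6) = f(1.378125) = -0.149181
  f(a) × f(c) ≥ 0, new interval: [1.378125, 1.397500]

After 6 iteration(s), the approximation is c_6 = 1.378125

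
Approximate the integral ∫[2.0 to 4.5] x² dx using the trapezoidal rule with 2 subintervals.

f(x) = x²
a = 2.0, b = 4.5, n = 2
h = (b - a)/n = 1.250000

Trapezoidal rule: (h/2)[f(x₀) + 2f(x₁) + 2f(x₂) + ... + f(xₙ)]

x_0 = 2.0000, f(x_0) = 4.000000, coefficient = 1
x_1 = 3.2500, f(x_1) = 10.562500, coefficient = 2
x_2 = 4.5000, f(x_2) = 20.250000, coefficient = 1

I ≈ (1.250000/2) × 45.375000 = 28.359375
Exact value: 27.708333
Error: 0.651042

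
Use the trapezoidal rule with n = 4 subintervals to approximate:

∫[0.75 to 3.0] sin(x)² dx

f(x) = sin(x)²
a = 0.75, b = 3.0, n = 4
h = (b - a)/n = 0.562500

Trapezoidal rule: (h/2)[f(x₀) + 2f(x₁) + 2f(x₂) + ... + f(xₙ)]

x_0 = 0.7500, f(x_0) = 0.464631, coefficient = 1
x_1 = 1.3125, f(x_1) = 0.934754, coefficient = 2
x_2 = 1.8750, f(x_2) = 0.910280, coefficient = 2
x_3 = 2.4375, f(x_3) = 0.419052, coefficient = 2
x_4 = 3.0000, f(x_4) = 0.019915, coefficient = 1

I ≈ (0.562500/2) × 5.012717 = 1.409827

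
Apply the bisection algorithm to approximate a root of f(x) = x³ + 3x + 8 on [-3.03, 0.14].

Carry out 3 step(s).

f(x) = x³ + 3x + 8
Initial interval: [-3.03, 0.14]

Iteration 1:
  c_1 = (-3.030000 + 0.140000)/2 = -1.445000
  f(c_1) = f(-1.445000) = 0.647804
  f(a) × f(c) < 0, new interval: [-3.030000, -1.445000]
Iteration 2:
  c_2 = (-3.030000 + (-1.445000))/2 = -2.237500
  f(c_2) = f(-2.237500) = -9.914334
  f(a) × f(c) ≥ 0, new interval: [-2.237500, -1.445000]
Iteration 3:
  c_3 = (-2.237500 + (-1.445000))/2 = -1.841250
  f(c_3) = f(-1.841250) = -3.765959
  f(a) × f(c) ≥ 0, new interval: [-1.841250, -1.445000]

After 3 iteration(s), the approximation is c_3 = -1.841250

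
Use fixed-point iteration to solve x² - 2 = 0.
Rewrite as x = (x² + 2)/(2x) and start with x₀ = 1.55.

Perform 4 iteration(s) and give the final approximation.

Equation: x² - 2 = 0
Fixed-point form: x = (x² + 2)/(2x)
x₀ = 1.55

x_1 = g(1.550000) = 1.420161
x_2 = g(1.420161) = 1.414226
x_3 = g(1.414226) = 1.414214
x_4 = g(1.414214) = 1.414214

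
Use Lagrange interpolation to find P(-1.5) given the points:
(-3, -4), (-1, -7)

Lagrange interpolation formula:
P(x) = Σ yᵢ × Lᵢ(x)
where Lᵢ(x) = Π_{j≠i} (x - xⱼ)/(xᵢ - xⱼ)

L_0(-1.5) = (-1.5 - (-1))/(-3 - (-1)) = 0.250000
L_1(-1.5) = (-1.5 - (-3))/(-1 - (-3)) = 0.750000

P(-1.5) = (-4)×L_0(-1.5) + (-7)×L_1(-1.5)
P(-1.5) = -6.250000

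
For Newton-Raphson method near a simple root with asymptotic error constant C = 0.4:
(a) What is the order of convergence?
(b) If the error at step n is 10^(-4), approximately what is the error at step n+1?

(a) Newton-Raphson has quadratic (order 2) convergence near simple roots.
    This means |e_{n+1}| ≈ C|e_n|².

(b) With |e_n| = 10^(-4) and C = 0.4:
    |e_{n+1}| ≈ 0.4 × (10^(-4))² = 0.4 × 10^(-8)

(a) 2 (quadratic); (b) |e_{n+1}| ≈ 4.000e-09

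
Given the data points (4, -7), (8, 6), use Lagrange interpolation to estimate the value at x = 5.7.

Lagrange interpolation formula:
P(x) = Σ yᵢ × Lᵢ(x)
where Lᵢ(x) = Π_{j≠i} (x - xⱼ)/(xᵢ - xⱼ)

L_0(5.7) = (5.7 - 8)/(4 - 8) = 0.575000
L_1(5.7) = (5.7 - 4)/(8 - 4) = 0.425000

P(5.7) = (-7)×L_0(5.7) + 6×L_1(5.7)
P(5.7) = -1.475000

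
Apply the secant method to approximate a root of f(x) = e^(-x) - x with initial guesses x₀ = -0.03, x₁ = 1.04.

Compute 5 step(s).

f(x) = e^(-x) - x
x₀ = -0.03, x₁ = 1.04

Secant formula: x_{n+1} = x_n - f(x_n)(x_n - x_{n-1})/(f(x_n) - f(x_{n-1}))

Iteration 1:
  f(-0.030000) = 1.060455
  f(1.040000) = -0.686545
  x_2 = 1.040000 - (-0.686545)×(1.040000 - (-0.030000))/(-0.686545 - 1.060455)
       = 0.619506
Iteration 2:
  f(1.040000) = -0.686545
  f(0.619506) = -0.081295
  x_3 = 0.619506 - (-0.081295)×(0.619506 - 1.040000)/(-0.081295 - (-0.686545))
       = 0.563026
Iteration 3:
  f(0.619506) = -0.081295
  f(0.563026) = 0.006457
  x_4 = 0.563026 - 0.006457×(0.563026 - 0.619506)/(0.006457 - (-0.081295))
       = 0.567182
Iteration 4:
  f(0.563026) = 0.006457
  f(0.567182) = -0.000061
  x_5 = 0.567182 - (-0.000061)×(0.567182 - 0.563026)/(-0.000061 - 0.006457)
       = 0.567143
Iteration 5:
  f(0.567182) = -0.000061
  f(0.567143) = 0.000000
  x_6 = 0.567143 - 0.000000×(0.567143 - 0.567182)/(0.000000 - (-0.000061))
       = 0.567143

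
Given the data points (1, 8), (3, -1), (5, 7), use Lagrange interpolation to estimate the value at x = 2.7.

Lagrange interpolation formula:
P(x) = Σ yᵢ × Lᵢ(x)
where Lᵢ(x) = Π_{j≠i} (x - xⱼ)/(xᵢ - xⱼ)

L_0(2.7) = (2.7 - 3)/(1 - 3) × (2.7 - 5)/(1 - 5) = 0.086250
L_1(2.7) = (2.7 - 1)/(3 - 1) × (2.7 - 5)/(3 - 5) = 0.977500
L_2(2.7) = (2.7 - 1)/(5 - 1) × (2.7 - 3)/(5 - 3) = -0.063750

P(2.7) = 8×L_0(2.7) + (-1)×L_1(2.7) + 7×L_2(2.7)
P(2.7) = -0.733750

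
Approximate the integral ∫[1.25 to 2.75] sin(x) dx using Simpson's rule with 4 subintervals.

f(x) = sin(x)
a = 1.25, b = 2.75, n = 4
h = (b - a)/n = 0.375000

Simpson's rule: (h/3)[f(x₀) + 4f(x₁) + 2f(x₂) + ... + f(xₙ)]

x_0 = 1.2500, f(x_0) = 0.948985, coefficient = 1
x_1 = 1.6250, f(x_1) = 0.998531, coefficient = 4
x_2 = 2.0000, f(x_2) = 0.909297, coefficient = 2
x_3 = 2.3750, f(x_3) = 0.693685, coefficient = 4
x_4 = 2.7500, f(x_4) = 0.381661, coefficient = 1

I ≈ (0.375000/3) × 9.918106 = 1.239763
Exact value: 1.239625
Error: 0.000139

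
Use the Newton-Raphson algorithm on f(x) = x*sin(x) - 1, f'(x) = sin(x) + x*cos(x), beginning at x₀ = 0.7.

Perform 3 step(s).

f(x) = x*sin(x) - 1
f'(x) = sin(x) + x*cos(x)
x₀ = 0.7

Newton-Raphson formula: x_{n+1} = x_n - f(x_n)/f'(x_n)

Iteration 1:
  f(0.700000) = -0.549048
  f'(0.700000) = 1.179607
  x_1 = 0.700000 - (-0.549048)/1.179607 = 1.165450
Iteration 2:
  f(1.165450) = 0.071008
  f'(1.165450) = 1.378546
  x_2 = 1.165450 - 0.071008/1.378546 = 1.113940
Iteration 3:
  f(1.113940) = -0.000301
  f'(1.113940) = 1.388835
  x_3 = 1.113940 - (-0.000301)/1.388835 = 1.114157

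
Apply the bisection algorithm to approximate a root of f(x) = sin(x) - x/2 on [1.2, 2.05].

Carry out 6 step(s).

f(x) = sin(x) - x/2
Initial interval: [1.2, 2.05]

Iteration 1:
  c_1 = (1.200000 + 2.050000)/2 = 1.625000
  f(c_1) = f(1.625000) = 0.186031
  f(a) × f(c) ≥ 0, new interval: [1.625000, 2.050000]
Iteration 2:
  c_2 = (1.625000 + 2.050000)/2 = 1.837500
  f(c_2) = f(1.837500) = 0.045895
  f(a) × f(c) ≥ 0, new interval: [1.837500, 2.050000]
Iteration 3:
  c_3 = (1.837500 + 2.050000)/2 = 1.943750
  f(c_3) = f(1.943750) = -0.040620
  f(a) × f(c) < 0, new interval: [1.837500, 1.943750]
Iteration 4:
  c_4 = (1.837500 + 1.943750)/2 = 1.890625
  f(c_4) = f(1.890625) = 0.003977
  f(a) × f(c) ≥ 0, new interval: [1.890625, 1.943750]
Iteration 5:
  c_5 = (1.890625 + 1.943750)/2 = 1.917187
  f(c_5) = f(1.917187) = -0.017990
  f(a) × f(c) < 0, new interval: [1.890625, 1.917187]
Iteration 6:
  c_6 = (1.890625 + 1.917187)/2 = 1.903906
  f(c_6) = f(1.903906) = -0.006923
  f(a) × f(c) < 0, new interval: [1.890625, 1.903906]

After 6 iteration(s), the approximation is c_6 = 1.903906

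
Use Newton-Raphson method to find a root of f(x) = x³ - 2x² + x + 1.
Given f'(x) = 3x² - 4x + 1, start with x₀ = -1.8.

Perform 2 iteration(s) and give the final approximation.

f(x) = x³ - 2x² + x + 1
f'(x) = 3x² - 4x + 1
x₀ = -1.8

Newton-Raphson formula: x_{n+1} = x_n - f(x_n)/f'(x_n)

Iteration 1:
  f(-1.800000) = -13.112000
  f'(-1.800000) = 17.920000
  x_1 = -1.800000 - (-13.112000)/17.920000 = -1.068304
Iteration 2:
  f(-1.068304) = -3.570074
  f'(-1.068304) = 8.697032
  x_2 = -1.068304 - (-3.570074)/8.697032 = -0.657810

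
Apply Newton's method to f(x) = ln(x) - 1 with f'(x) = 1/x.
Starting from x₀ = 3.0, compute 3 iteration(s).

f(x) = ln(x) - 1
f'(x) = 1/x
x₀ = 3.0

Newton-Raphson formula: x_{n+1} = x_n - f(x_n)/f'(x_n)

Iteration 1:
  f(3.000000) = 0.098612
  f'(3.000000) = 0.333333
  x_1 = 3.000000 - 0.098612/0.333333 = 2.704163
Iteration 2:
  f(2.704163) = -0.005208
  f'(2.704163) = 0.369800
  x_2 = 2.704163 - (-0.005208)/0.369800 = 2.718245
Iteration 3:
  f(2.718245) = -0.000014
  f'(2.718245) = 0.367884
  x_3 = 2.718245 - (-0.000014)/0.367884 = 2.718282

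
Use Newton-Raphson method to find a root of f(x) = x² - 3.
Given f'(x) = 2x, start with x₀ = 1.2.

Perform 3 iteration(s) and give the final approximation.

f(x) = x² - 3
f'(x) = 2x
x₀ = 1.2

Newton-Raphson formula: x_{n+1} = x_n - f(x_n)/f'(x_n)

Iteration 1:
  f(1.200000) = -1.560000
  f'(1.200000) = 2.400000
  x_1 = 1.200000 - (-1.560000)/2.400000 = 1.850000
Iteration 2:
  f(1.850000) = 0.422500
  f'(1.850000) = 3.700000
  x_2 = 1.850000 - 0.422500/3.700000 = 1.735811
Iteration 3:
  f(1.735811) = 0.013039
  f'(1.735811) = 3.471622
  x_3 = 1.735811 - 0.013039/3.471622 = 1.732055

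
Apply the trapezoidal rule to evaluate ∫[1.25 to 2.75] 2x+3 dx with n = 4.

f(x) = 2x+3
a = 1.25, b = 2.75, n = 4
h = (b - a)/n = 0.375000

Trapezoidal rule: (h/2)[f(x₀) + 2f(x₁) + 2f(x₂) + ... + f(xₙ)]

x_0 = 1.2500, f(x_0) = 5.500000, coefficient = 1
x_1 = 1.6250, f(x_1) = 6.250000, coefficient = 2
x_2 = 2.0000, f(x_2) = 7.000000, coefficient = 2
x_3 = 2.3750, f(x_3) = 7.750000, coefficient = 2
x_4 = 2.7500, f(x_4) = 8.500000, coefficient = 1

I ≈ (0.375000/2) × 56.000000 = 10.500000
Exact value: 10.500000
Error: 0.000000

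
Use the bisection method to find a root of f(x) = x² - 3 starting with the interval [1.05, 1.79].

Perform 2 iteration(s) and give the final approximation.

f(x) = x² - 3
Initial interval: [1.05, 1.79]

Iteration 1:
  c_1 = (1.050000 + 1.790000)/2 = 1.420000
  f(c_1) = f(1.420000) = -0.983600
  f(a) × f(c) ≥ 0, new interval: [1.420000, 1.790000]
Iteration 2:
  c_2 = (1.420000 + 1.790000)/2 = 1.605000
  f(c_2) = f(1.605000) = -0.423975
  f(a) × f(c) ≥ 0, new interval: [1.605000, 1.790000]

After 2 iteration(s), the approximation is c_2 = 1.605000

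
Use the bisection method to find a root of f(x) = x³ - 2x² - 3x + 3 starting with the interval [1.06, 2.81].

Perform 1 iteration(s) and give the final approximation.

f(x) = x³ - 2x² - 3x + 3
Initial interval: [1.06, 2.81]

Iteration 1:
  c_1 = (1.060000 + 2.810000)/2 = 1.935000
  f(c_1) = f(1.935000) = -3.048375
  f(a) × f(c) ≥ 0, new interval: [1.935000, 2.810000]

After 1 iteration(s), the approximation is c_1 = 1.935000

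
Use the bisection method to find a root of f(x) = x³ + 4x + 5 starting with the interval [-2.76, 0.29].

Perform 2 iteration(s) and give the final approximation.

f(x) = x³ + 4x + 5
Initial interval: [-2.76, 0.29]

Iteration 1:
  c_1 = (-2.760000 + 0.290000)/2 = -1.235000
  f(c_1) = f(-1.235000) = -1.823653
  f(a) × f(c) ≥ 0, new interval: [-1.235000, 0.290000]
Iteration 2:
  c_2 = (-1.235000 + 0.290000)/2 = -0.472500
  f(c_2) = f(-0.472500) = 3.004511
  f(a) × f(c) < 0, new interval: [-1.235000, -0.472500]

After 2 iteration(s), the approximation is c_2 = -0.472500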